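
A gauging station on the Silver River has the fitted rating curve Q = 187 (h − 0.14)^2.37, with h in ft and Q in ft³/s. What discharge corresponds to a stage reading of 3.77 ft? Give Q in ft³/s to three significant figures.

Q = 187 × (3.77 − 0.14)^2.37 = 187 × 3.63^2.37 = 3970 ft³/s

3970 ft³/s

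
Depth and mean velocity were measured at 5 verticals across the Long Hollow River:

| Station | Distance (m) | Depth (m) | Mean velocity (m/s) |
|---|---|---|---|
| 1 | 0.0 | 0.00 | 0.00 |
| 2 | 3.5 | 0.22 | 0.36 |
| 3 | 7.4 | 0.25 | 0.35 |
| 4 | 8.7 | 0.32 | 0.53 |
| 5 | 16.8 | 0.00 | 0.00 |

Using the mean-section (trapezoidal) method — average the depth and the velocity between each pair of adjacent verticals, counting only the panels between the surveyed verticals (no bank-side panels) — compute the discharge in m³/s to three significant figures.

0.901 m³/s

Panel 1-2: Δb = 3.5 m, d̄ = (0.00+0.22)/2 = 0.11, v̄ = (0.00+0.36)/2 = 0.18 → q = 3.5×0.11×0.18 = 0.06930 m³/s
Panel 2-3: Δb = 3.9 m, d̄ = (0.22+0.25)/2 = 0.235, v̄ = (0.36+0.35)/2 = 0.355 → q = 3.9×0.235×0.355 = 0.3254 m³/s
Panel 3-4: Δb = 1.3 m, d̄ = (0.25+0.32)/2 = 0.285, v̄ = (0.35+0.53)/2 = 0.44 → q = 1.3×0.285×0.44 = 0.1630 m³/s
Panel 4-5: Δb = 8.1 m, d̄ = (0.32+0.00)/2 = 0.16, v̄ = (0.53+0.00)/2 = 0.265 → q = 8.1×0.16×0.265 = 0.3434 m³/s
Q = Σ q = 0.9011 m³/s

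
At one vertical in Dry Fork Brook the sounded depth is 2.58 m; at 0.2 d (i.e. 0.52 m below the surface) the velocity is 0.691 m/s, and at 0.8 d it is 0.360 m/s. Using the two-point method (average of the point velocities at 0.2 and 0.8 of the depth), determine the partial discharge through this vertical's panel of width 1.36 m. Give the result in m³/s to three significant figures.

1.84 m³/s

v̄ = (0.691 + 0.360) / 2 = 0.5255 m/s
q = v̄ × d × w = 0.5255 × 2.58 × 1.36 = 1.844 m³/s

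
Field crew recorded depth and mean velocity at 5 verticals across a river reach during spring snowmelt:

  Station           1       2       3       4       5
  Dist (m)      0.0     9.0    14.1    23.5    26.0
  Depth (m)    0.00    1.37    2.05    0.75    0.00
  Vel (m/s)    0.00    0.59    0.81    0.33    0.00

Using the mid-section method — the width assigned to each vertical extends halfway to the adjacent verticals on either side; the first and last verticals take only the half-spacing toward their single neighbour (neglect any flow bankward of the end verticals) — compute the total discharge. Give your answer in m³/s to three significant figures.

w_2 = (14.1 − 0.0)/2 = 7.05 m; q_2 = 0.59 × 1.37 × 7.05 = 5.699 m³/s
w_3 = (23.5 − 9.0)/2 = 7.25 m; q_3 = 0.81 × 2.05 × 7.25 = 12.04 m³/s
w_4 = (26.0 − 14.1)/2 = 5.95 m; q_4 = 0.33 × 0.75 × 5.95 = 1.473 m³/s
Stations 1, 5 contribute zero (depth or velocity is 0).
Q = Σ qᵢ = 19.21 m³/s

19.2 m³/s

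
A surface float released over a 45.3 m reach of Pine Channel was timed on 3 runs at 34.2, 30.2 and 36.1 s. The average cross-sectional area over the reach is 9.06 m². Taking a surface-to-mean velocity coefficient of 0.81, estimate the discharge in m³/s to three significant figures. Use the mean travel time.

9.92 m³/s

t̄ = (34.2 + 30.2 + 36.1) / 3 = 33.5 s
v_surface = L / t̄ = 45.3 / 33.5 = 1.352 m/s
v_mean = 0.81 × 1.352 = 1.095 m/s
Q = A × v_mean = 9.06 × 1.095 = 9.924 m³/s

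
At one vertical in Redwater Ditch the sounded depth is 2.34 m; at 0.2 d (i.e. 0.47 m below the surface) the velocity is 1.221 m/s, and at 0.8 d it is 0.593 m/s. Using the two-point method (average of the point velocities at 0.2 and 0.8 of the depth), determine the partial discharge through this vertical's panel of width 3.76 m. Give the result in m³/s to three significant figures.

7.98 m³/s

v̄ = (1.221 + 0.593) / 2 = 0.9070 m/s
q = v̄ × d × w = 0.9070 × 2.34 × 3.76 = 7.980 m³/s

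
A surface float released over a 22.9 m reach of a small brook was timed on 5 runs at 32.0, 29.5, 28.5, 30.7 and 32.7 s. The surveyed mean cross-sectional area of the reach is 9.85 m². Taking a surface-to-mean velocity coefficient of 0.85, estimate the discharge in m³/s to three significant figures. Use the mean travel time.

t̄ = (32.0 + 29.5 + 28.5 + 30.7 + 32.7) / 5 = 30.68 s
v_surface = L / t̄ = 22.9 / 30.68 = 0.7464 m/s
v_mean = 0.85 × 0.7464 = 0.6345 m/s
Q = A × v_mean = 9.85 × 0.6345 = 6.249 m³/s

6.25 m³/s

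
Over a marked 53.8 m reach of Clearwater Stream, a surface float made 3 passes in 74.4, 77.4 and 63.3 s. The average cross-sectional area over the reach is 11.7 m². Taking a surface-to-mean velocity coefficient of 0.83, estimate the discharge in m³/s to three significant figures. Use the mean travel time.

7.29 m³/s

t̄ = (74.4 + 77.4 + 63.3) / 3 = 71.7 s
v_surface = L / t̄ = 53.8 / 71.7 = 0.7503 m/s
v_mean = 0.83 × 0.7503 = 0.6228 m/s
Q = A × v_mean = 11.7 × 0.6228 = 7.287 m³/s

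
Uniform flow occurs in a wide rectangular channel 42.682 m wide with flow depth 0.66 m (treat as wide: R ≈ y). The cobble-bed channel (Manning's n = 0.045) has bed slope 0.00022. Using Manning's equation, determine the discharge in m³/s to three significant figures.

A = b·y = 42.682 × 0.66 = 28.17 m²
Wide channel: R ≈ y = 0.66 m
Q = (1/n)·A·R^(2/3)·S^(1/2) = (1/0.045) × 28.17 × 0.6600^(2/3) × 0.00022^(1/2) = 7.039 m³/s

7.04 m³/s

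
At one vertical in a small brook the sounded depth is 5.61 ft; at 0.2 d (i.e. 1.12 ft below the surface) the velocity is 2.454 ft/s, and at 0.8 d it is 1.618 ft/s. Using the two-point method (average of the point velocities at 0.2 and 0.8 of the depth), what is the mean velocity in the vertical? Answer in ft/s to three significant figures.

2.04 ft/s

v̄ = (2.454 + 1.618) / 2 = 2.036 ft/s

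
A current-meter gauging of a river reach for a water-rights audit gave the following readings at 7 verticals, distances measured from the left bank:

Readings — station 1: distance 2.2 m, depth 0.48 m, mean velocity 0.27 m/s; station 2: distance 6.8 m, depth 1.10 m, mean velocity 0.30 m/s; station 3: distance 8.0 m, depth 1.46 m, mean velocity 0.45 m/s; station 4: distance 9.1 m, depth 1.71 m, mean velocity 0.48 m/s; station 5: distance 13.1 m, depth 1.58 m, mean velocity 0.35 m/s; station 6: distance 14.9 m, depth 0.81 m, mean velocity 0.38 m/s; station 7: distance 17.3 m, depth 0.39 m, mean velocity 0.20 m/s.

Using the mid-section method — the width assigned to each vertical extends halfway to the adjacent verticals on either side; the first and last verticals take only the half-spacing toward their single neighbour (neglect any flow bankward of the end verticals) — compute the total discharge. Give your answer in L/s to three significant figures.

w_1 = (6.8 − 2.2)/2 = 2.3 m; q_1 = 0.27 × 0.48 × 2.3 = 0.2981 m³/s
w_2 = (8.0 − 2.2)/2 = 2.9 m; q_2 = 0.30 × 1.10 × 2.9 = 0.9570 m³/s
w_3 = (9.1 − 6.8)/2 = 1.15 m; q_3 = 0.45 × 1.46 × 1.15 = 0.7556 m³/s
w_4 = (13.1 − 8.0)/2 = 2.55 m; q_4 = 0.48 × 1.71 × 2.55 = 2.093 m³/s
w_5 = (14.9 − 9.1)/2 = 2.9 m; q_5 = 0.35 × 1.58 × 2.9 = 1.604 m³/s
w_6 = (17.3 − 13.1)/2 = 2.1 m; q_6 = 0.38 × 0.81 × 2.1 = 0.6464 m³/s
w_7 = (17.3 − 14.9)/2 = 1.2 m; q_7 = 0.20 × 0.39 × 1.2 = 0.09360 m³/s
Q = Σ qᵢ = 6.447 m³/s
= 6.447 × 1000 = 6447 L/s

6450 L/s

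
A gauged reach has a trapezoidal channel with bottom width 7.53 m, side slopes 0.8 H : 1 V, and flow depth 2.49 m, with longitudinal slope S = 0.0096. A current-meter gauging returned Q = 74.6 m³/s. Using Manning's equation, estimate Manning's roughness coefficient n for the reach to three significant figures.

0.0444

A = (b + z·y)·y = (7.53 + 0.8×2.49)×2.49 = 23.71 m²
P = b + 2y√(1+z²) = 7.53 + 2×2.49×√(1+0.8²) = 13.91 m
R = A/P = 23.71/13.91 = 1.705 m
n = (1/Q)·A·R^(2/3)·S^(1/2) = (1/74.6) × 23.71 × 1.427 × 0.09798 = 0.04444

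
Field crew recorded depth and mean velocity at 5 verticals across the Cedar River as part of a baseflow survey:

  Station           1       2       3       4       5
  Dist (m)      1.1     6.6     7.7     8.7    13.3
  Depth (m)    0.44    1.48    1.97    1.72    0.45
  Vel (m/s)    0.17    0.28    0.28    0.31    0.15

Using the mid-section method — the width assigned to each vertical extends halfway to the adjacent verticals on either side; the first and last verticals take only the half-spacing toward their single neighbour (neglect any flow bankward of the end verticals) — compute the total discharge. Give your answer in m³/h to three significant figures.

w_1 = (6.6 − 1.1)/2 = 2.75 m; q_1 = 0.17 × 0.44 × 2.75 = 0.2057 m³/s
w_2 = (7.7 − 1.1)/2 = 3.3 m; q_2 = 0.28 × 1.48 × 3.3 = 1.368 m³/s
w_3 = (8.7 − 6.6)/2 = 1.05 m; q_3 = 0.28 × 1.97 × 1.05 = 0.5792 m³/s
w_4 = (13.3 − 7.7)/2 = 2.8 m; q_4 = 0.31 × 1.72 × 2.8 = 1.493 m³/s
w_5 = (13.3 − 8.7)/2 = 2.3 m; q_5 = 0.15 × 0.45 × 2.3 = 0.1553 m³/s
Q = Σ qᵢ = 3.801 m³/s
= 3.801 × 3600 = 13680 m³/h

13700 m³/h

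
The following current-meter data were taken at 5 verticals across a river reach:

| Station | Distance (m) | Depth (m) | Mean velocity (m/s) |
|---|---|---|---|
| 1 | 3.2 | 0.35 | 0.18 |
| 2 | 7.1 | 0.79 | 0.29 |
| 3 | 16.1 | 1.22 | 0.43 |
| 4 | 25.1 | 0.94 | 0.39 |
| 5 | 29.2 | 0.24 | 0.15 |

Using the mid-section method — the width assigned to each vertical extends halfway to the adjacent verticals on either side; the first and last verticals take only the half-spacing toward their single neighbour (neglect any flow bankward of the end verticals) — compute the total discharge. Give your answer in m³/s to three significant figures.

8.80 m³/s

w_1 = (7.1 − 3.2)/2 = 1.95 m; q_1 = 0.18 × 0.35 × 1.95 = 0.1229 m³/s
w_2 = (16.1 − 3.2)/2 = 6.45 m; q_2 = 0.29 × 0.79 × 6.45 = 1.478 m³/s
w_3 = (25.1 − 7.1)/2 = 9 m; q_3 = 0.43 × 1.22 × 9 = 4.721 m³/s
w_4 = (29.2 − 16.1)/2 = 6.55 m; q_4 = 0.39 × 0.94 × 6.55 = 2.401 m³/s
w_5 = (29.2 − 25.1)/2 = 2.05 m; q_5 = 0.15 × 0.24 × 2.05 = 0.07380 m³/s
Q = Σ qᵢ = 8.797 m³/s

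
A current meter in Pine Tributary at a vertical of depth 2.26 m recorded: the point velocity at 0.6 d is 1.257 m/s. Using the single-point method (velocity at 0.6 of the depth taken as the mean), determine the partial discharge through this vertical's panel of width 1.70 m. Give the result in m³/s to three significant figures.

4.83 m³/s

v̄ = v₀.₆ = 1.257 m/s
q = v̄ × d × w = 1.257 × 2.26 × 1.70 = 4.829 m³/s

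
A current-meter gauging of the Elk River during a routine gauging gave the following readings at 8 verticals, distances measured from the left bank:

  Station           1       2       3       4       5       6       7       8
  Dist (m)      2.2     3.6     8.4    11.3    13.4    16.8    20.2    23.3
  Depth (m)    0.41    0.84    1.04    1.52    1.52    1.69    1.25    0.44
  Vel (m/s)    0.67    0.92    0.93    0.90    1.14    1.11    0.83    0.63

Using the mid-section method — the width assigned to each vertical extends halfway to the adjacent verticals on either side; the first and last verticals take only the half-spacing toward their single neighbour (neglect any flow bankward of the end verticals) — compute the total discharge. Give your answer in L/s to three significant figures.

24700 L/s

w_1 = (3.6 − 2.2)/2 = 0.7 m; q_1 = 0.67 × 0.41 × 0.7 = 0.1923 m³/s
w_2 = (8.4 − 2.2)/2 = 3.1 m; q_2 = 0.92 × 0.84 × 3.1 = 2.396 m³/s
w_3 = (11.3 − 3.6)/2 = 3.85 m; q_3 = 0.93 × 1.04 × 3.85 = 3.724 m³/s
w_4 = (13.4 − 8.4)/2 = 2.5 m; q_4 = 0.90 × 1.52 × 2.5 = 3.420 m³/s
w_5 = (16.8 − 11.3)/2 = 2.75 m; q_5 = 1.14 × 1.52 × 2.75 = 4.765 m³/s
w_6 = (20.2 − 13.4)/2 = 3.4 m; q_6 = 1.11 × 1.69 × 3.4 = 6.378 m³/s
w_7 = (23.3 − 16.8)/2 = 3.25 m; q_7 = 0.83 × 1.25 × 3.25 = 3.372 m³/s
w_8 = (23.3 − 20.2)/2 = 1.55 m; q_8 = 0.63 × 0.44 × 1.55 = 0.4297 m³/s
Q = Σ qᵢ = 24.68 m³/s
= 24.68 × 1000 = 24680 L/s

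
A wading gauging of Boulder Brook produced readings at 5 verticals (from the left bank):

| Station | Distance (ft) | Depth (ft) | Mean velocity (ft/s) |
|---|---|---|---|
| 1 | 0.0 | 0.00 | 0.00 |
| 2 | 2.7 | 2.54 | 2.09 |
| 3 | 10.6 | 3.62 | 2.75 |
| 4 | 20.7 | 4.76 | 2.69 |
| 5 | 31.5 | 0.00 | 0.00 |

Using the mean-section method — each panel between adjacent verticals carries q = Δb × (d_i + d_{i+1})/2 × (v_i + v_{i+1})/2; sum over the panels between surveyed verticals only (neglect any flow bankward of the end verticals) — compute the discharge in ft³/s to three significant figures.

212 ft³/s

Panel 1-2: Δb = 2.7 ft, d̄ = (0.00+2.54)/2 = 1.27, v̄ = (0.00+2.09)/2 = 1.045 → q = 2.7×1.27×1.045 = 3.583 ft³/s
Panel 2-3: Δb = 7.9 ft, d̄ = (2.54+3.62)/2 = 3.08, v̄ = (2.09+2.75)/2 = 2.42 → q = 7.9×3.08×2.42 = 58.88 ft³/s
Panel 3-4: Δb = 10.1 ft, d̄ = (3.62+4.76)/2 = 4.19, v̄ = (2.75+2.69)/2 = 2.72 → q = 10.1×4.19×2.72 = 115.1 ft³/s
Panel 4-5: Δb = 10.8 ft, d̄ = (4.76+0.00)/2 = 2.38, v̄ = (2.69+0.00)/2 = 1.345 → q = 10.8×2.38×1.345 = 34.57 ft³/s
Q = Σ q = 212.1 ft³/s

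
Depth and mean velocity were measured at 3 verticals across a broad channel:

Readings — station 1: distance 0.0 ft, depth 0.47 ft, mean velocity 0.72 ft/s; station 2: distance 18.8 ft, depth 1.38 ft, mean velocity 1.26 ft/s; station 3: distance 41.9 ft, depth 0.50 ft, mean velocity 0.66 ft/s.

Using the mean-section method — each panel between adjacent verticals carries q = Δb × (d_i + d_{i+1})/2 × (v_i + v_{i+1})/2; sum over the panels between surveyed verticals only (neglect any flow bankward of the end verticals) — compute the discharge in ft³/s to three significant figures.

38.1 ft³/s

Panel 1-2: Δb = 18.8 ft, d̄ = (0.47+1.38)/2 = 0.925, v̄ = (0.72+1.26)/2 = 0.99 → q = 18.8×0.925×0.99 = 17.22 ft³/s
Panel 2-3: Δb = 23.1 ft, d̄ = (1.38+0.50)/2 = 0.94, v̄ = (1.26+0.66)/2 = 0.96 → q = 23.1×0.94×0.96 = 20.85 ft³/s
Q = Σ q = 38.06 ft³/s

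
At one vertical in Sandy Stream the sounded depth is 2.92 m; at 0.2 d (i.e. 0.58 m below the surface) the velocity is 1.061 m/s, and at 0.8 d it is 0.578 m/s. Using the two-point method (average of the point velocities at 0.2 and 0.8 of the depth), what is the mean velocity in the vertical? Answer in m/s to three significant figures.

0.820 m/s

v̄ = (1.061 + 0.578) / 2 = 0.8195 m/s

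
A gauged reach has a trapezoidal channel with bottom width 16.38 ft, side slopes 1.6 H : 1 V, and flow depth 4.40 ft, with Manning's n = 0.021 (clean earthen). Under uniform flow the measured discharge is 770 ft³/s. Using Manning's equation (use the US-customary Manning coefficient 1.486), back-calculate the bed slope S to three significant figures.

A = (b + z·y)·y = (16.38 + 1.6×4.40)×4.40 = 103.0 ft²
P = b + 2y√(1+z²) = 16.38 + 2×4.40×√(1+1.6²) = 32.98 ft
R = A/P = 103.0/32.98 = 3.124 ft
S = (Q·n / (1.486·A·R^(2/3)))² = (770×0.021 / (1.486×103.0×2.137))² = 0.002441

0.00244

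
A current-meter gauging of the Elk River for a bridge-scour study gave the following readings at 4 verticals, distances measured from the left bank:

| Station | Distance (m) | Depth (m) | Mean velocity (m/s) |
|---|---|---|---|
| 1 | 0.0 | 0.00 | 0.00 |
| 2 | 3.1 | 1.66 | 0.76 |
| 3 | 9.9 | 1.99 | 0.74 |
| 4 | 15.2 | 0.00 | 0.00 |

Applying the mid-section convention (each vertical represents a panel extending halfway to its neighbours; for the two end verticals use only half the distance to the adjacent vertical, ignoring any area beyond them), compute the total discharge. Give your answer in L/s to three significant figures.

w_2 = (9.9 − 0.0)/2 = 4.95 m; q_2 = 0.76 × 1.66 × 4.95 = 6.245 m³/s
w_3 = (15.2 − 3.1)/2 = 6.05 m; q_3 = 0.74 × 1.99 × 6.05 = 8.909 m³/s
Stations 1, 4 contribute zero (depth or velocity is 0).
Q = Σ qᵢ = 15.15 m³/s
= 15.15 × 1000 = 15150 L/s

15200 L/s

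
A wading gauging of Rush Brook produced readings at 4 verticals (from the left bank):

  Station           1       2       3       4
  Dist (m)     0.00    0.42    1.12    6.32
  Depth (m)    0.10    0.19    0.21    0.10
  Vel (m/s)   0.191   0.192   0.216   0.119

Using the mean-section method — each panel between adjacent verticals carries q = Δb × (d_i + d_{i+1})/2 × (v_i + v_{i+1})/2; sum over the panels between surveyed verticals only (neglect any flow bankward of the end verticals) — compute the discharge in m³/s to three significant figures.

Panel 1-2: Δb = 0.42 m, d̄ = (0.10+0.19)/2 = 0.145, v̄ = (0.191+0.192)/2 = 0.1915 → q = 0.42×0.145×0.1915 = 0.01166 m³/s
Panel 2-3: Δb = 0.7 m, d̄ = (0.19+0.21)/2 = 0.2, v̄ = (0.192+0.216)/2 = 0.204 → q = 0.7×0.2×0.204 = 0.02856 m³/s
Panel 3-4: Δb = 5.2 m, d̄ = (0.21+0.10)/2 = 0.155, v̄ = (0.216+0.119)/2 = 0.1675 → q = 5.2×0.155×0.1675 = 0.1350 m³/s
Q = Σ q = 0.1752 m³/s

0.175 m³/s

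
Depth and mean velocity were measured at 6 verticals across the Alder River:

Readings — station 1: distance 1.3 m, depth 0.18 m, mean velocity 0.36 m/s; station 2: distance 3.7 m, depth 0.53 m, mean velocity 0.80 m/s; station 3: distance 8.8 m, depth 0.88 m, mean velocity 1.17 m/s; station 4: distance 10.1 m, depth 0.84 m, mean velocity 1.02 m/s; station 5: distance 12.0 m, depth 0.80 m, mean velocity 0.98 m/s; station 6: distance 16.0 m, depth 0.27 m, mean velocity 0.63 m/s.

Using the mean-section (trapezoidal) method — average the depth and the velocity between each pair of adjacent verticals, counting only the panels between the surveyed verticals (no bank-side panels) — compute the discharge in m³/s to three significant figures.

Panel 1-2: Δb = 2.4 m, d̄ = (0.18+0.53)/2 = 0.355, v̄ = (0.36+0.80)/2 = 0.58 → q = 2.4×0.355×0.58 = 0.4942 m³/s
Panel 2-3: Δb = 5.1 m, d̄ = (0.53+0.88)/2 = 0.705, v̄ = (0.80+1.17)/2 = 0.985 → q = 5.1×0.705×0.985 = 3.542 m³/s
Panel 3-4: Δb = 1.3 m, d̄ = (0.88+0.84)/2 = 0.86, v̄ = (1.17+1.02)/2 = 1.095 → q = 1.3×0.86×1.095 = 1.224 m³/s
Panel 4-5: Δb = 1.9 m, d̄ = (0.84+0.80)/2 = 0.82, v̄ = (1.02+0.98)/2 = 1 → q = 1.9×0.82×1 = 1.558 m³/s
Panel 5-6: Δb = 4 m, d̄ = (0.80+0.27)/2 = 0.535, v̄ = (0.98+0.63)/2 = 0.805 → q = 4×0.535×0.805 = 1.723 m³/s
Q = Σ q = 8.541 m³/s

8.54 m³/s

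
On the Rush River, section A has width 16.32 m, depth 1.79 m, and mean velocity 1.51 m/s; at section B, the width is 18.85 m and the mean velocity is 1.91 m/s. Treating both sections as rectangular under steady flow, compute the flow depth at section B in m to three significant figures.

1.23 m

Q = A₁V₁ = (16.32×1.79) × 1.51 = 44.11 m³/s
d₂ = Q/(b₂ V₂) = 44.11/(18.85×1.91) = 1.225 m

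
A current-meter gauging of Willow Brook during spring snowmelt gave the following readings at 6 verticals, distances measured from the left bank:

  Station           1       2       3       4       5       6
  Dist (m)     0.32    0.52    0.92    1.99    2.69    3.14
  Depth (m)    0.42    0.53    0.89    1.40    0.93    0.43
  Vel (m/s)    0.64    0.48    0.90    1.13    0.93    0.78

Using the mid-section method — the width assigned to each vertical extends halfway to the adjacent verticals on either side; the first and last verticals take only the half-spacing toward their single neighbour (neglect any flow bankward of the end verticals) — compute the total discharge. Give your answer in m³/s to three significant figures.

w_1 = (0.52 − 0.32)/2 = 0.1 m; q_1 = 0.64 × 0.42 × 0.1 = 0.02688 m³/s
w_2 = (0.92 − 0.32)/2 = 0.3 m; q_2 = 0.48 × 0.53 × 0.3 = 0.07632 m³/s
w_3 = (1.99 − 0.52)/2 = 0.735 m; q_3 = 0.90 × 0.89 × 0.735 = 0.5887 m³/s
w_4 = (2.69 − 0.92)/2 = 0.885 m; q_4 = 1.13 × 1.40 × 0.885 = 1.400 m³/s
w_5 = (3.14 − 1.99)/2 = 0.575 m; q_5 = 0.93 × 0.93 × 0.575 = 0.4973 m³/s
w_6 = (3.14 − 2.69)/2 = 0.225 m; q_6 = 0.78 × 0.43 × 0.225 = 0.07547 m³/s
Q = Σ qᵢ = 2.665 m³/s

2.66 m³/s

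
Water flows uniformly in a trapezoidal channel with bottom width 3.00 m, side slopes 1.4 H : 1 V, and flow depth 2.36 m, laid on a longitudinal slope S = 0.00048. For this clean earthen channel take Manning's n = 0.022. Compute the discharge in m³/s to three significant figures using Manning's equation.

18.0 m³/s

A = (b + z·y)·y = (3.00 + 1.4×2.36)×2.36 = 14.88 m²
P = b + 2y√(1+z²) = 3.00 + 2×2.36×√(1+1.4²) = 11.12 m
R = A/P = 14.88/11.12 = 1.338 m
Q = (1/n)·A·R^(2/3)·S^(1/2) = (1/0.022) × 14.88 × 1.338^(2/3) × 0.00048^(1/2) = 17.99 m³/s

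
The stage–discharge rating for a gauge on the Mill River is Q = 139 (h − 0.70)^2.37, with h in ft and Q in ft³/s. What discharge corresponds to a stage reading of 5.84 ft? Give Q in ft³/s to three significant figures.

Q = 139 × (5.84 − 0.70)^2.37 = 139 × 5.14^2.37 = 6730 ft³/s

6730 ft³/s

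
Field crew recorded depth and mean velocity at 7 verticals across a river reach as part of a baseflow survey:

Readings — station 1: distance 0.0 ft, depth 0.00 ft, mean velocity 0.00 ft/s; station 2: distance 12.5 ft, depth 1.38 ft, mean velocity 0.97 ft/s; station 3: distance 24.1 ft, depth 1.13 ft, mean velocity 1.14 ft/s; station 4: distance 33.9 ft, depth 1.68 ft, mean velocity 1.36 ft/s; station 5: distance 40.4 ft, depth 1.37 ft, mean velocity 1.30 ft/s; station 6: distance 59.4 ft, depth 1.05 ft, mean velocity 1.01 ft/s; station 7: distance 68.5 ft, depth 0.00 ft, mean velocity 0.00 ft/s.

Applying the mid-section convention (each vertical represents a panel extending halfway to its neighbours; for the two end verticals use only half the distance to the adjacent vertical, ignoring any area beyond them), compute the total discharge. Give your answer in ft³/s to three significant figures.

w_2 = (24.1 − 0.0)/2 = 12.05 ft; q_2 = 0.97 × 1.38 × 12.05 = 16.13 ft³/s
w_3 = (33.9 − 12.5)/2 = 10.7 ft; q_3 = 1.14 × 1.13 × 10.7 = 13.78 ft³/s
w_4 = (40.4 − 24.1)/2 = 8.15 ft; q_4 = 1.36 × 1.68 × 8.15 = 18.62 ft³/s
w_5 = (59.4 − 33.9)/2 = 12.75 ft; q_5 = 1.30 × 1.37 × 12.75 = 22.71 ft³/s
w_6 = (68.5 − 40.4)/2 = 14.05 ft; q_6 = 1.01 × 1.05 × 14.05 = 14.90 ft³/s
Stations 1, 7 contribute zero (depth or velocity is 0).
Q = Σ qᵢ = 86.14 ft³/s

86.1 ft³/s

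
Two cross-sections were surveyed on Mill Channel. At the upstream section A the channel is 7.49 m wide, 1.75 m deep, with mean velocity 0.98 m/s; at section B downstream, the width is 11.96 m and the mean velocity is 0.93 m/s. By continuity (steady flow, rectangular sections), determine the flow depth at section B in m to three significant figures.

Q = A₁V₁ = (7.49×1.75) × 0.98 = 12.85 m³/s
d₂ = Q/(b₂ V₂) = 12.85/(11.96×0.93) = 1.155 m

1.15 m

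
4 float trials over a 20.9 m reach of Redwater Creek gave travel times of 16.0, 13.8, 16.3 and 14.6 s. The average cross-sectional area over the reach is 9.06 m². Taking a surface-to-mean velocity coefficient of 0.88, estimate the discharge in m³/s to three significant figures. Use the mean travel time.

t̄ = (16.0 + 13.8 + 16.3 + 14.6) / 4 = 15.175 s
v_surface = L / t̄ = 20.9 / 15.175 = 1.377 m/s
v_mean = 0.88 × 1.377 = 1.212 m/s
Q = A × v_mean = 9.06 × 1.212 = 10.98 m³/s

11.0 m³/s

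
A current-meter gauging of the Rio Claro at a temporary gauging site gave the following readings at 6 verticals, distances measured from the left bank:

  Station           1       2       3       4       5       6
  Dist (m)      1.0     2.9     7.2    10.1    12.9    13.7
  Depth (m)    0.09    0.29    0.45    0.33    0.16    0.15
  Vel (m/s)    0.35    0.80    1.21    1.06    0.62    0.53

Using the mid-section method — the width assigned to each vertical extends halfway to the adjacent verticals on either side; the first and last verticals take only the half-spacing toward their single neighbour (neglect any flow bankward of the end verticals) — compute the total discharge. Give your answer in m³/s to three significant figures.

3.92 m³/s

w_1 = (2.9 − 1.0)/2 = 0.95 m; q_1 = 0.35 × 0.09 × 0.95 = 0.02993 m³/s
w_2 = (7.2 − 1.0)/2 = 3.1 m; q_2 = 0.80 × 0.29 × 3.1 = 0.7192 m³/s
w_3 = (10.1 − 2.9)/2 = 3.6 m; q_3 = 1.21 × 0.45 × 3.6 = 1.960 m³/s
w_4 = (12.9 − 7.2)/2 = 2.85 m; q_4 = 1.06 × 0.33 × 2.85 = 0.9969 m³/s
w_5 = (13.7 − 10.1)/2 = 1.8 m; q_5 = 0.62 × 0.16 × 1.8 = 0.1786 m³/s
w_6 = (13.7 − 12.9)/2 = 0.4 m; q_6 = 0.53 × 0.15 × 0.4 = 0.03180 m³/s
Q = Σ qᵢ = 3.917 m³/s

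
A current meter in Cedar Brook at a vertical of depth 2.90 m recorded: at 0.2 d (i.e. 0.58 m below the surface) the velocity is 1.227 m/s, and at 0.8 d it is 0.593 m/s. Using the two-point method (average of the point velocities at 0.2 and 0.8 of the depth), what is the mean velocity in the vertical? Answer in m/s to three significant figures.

v̄ = (1.227 + 0.593) / 2 = 0.9100 m/s

0.910 m/s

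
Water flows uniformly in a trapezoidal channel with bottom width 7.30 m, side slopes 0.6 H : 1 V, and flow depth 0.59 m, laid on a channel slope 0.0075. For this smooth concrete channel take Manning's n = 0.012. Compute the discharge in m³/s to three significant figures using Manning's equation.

21.1 m³/s

A = (b + z·y)·y = (7.30 + 0.6×0.59)×0.59 = 4.516 m²
P = b + 2y√(1+z²) = 7.30 + 2×0.59×√(1+0.6²) = 8.676 m
R = A/P = 4.516/8.676 = 0.5205 m
Q = (1/n)·A·R^(2/3)·S^(1/2) = (1/0.012) × 4.516 × 0.5205^(2/3) × 0.0075^(1/2) = 21.09 m³/s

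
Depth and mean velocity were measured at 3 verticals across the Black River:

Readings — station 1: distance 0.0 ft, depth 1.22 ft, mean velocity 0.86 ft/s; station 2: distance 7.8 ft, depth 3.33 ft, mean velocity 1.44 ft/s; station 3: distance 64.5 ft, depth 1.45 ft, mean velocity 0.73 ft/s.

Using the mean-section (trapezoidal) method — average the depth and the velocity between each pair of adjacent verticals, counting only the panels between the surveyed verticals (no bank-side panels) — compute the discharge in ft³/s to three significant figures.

167 ft³/s

Panel 1-2: Δb = 7.8 ft, d̄ = (1.22+3.33)/2 = 2.275, v̄ = (0.86+1.44)/2 = 1.15 → q = 7.8×2.275×1.15 = 20.41 ft³/s
Panel 2-3: Δb = 56.7 ft, d̄ = (3.33+1.45)/2 = 2.39, v̄ = (1.44+0.73)/2 = 1.085 → q = 56.7×2.39×1.085 = 147.0 ft³/s
Q = Σ q = 167.4 ft³/s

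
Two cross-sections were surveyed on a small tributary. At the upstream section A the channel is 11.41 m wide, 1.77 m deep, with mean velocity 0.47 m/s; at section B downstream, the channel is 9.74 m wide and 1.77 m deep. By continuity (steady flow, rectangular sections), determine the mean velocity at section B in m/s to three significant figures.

Q = A₁V₁ = (11.41×1.77) × 0.47 = 9.492 m³/s
A₂ = 9.74 × 1.77 = 17.24 m²
V₂ = Q/A₂ = 9.492/17.24 = 0.5506 m/s

0.551 m/s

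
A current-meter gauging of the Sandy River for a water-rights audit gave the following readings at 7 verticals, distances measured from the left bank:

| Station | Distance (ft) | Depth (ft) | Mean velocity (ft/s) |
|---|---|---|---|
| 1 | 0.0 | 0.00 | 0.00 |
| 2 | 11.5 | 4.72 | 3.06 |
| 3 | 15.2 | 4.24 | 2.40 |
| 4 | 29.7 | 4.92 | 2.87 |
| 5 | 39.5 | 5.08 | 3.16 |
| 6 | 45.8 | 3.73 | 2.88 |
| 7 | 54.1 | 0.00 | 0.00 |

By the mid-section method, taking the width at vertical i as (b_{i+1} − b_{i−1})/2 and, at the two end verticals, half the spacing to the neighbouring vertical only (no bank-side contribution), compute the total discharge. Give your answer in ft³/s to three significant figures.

w_2 = (15.2 − 0.0)/2 = 7.6 ft; q_2 = 3.06 × 4.72 × 7.6 = 109.8 ft³/s
w_3 = (29.7 − 11.5)/2 = 9.1 ft; q_3 = 2.40 × 4.24 × 9.1 = 92.60 ft³/s
w_4 = (39.5 − 15.2)/2 = 12.15 ft; q_4 = 2.87 × 4.92 × 12.15 = 171.6 ft³/s
w_5 = (45.8 − 29.7)/2 = 8.05 ft; q_5 = 3.16 × 5.08 × 8.05 = 129.2 ft³/s
w_6 = (54.1 − 39.5)/2 = 7.3 ft; q_6 = 2.88 × 3.73 × 7.3 = 78.42 ft³/s
Stations 1, 7 contribute zero (depth or velocity is 0).
Q = Σ qᵢ = 581.6 ft³/s

582 ft³/s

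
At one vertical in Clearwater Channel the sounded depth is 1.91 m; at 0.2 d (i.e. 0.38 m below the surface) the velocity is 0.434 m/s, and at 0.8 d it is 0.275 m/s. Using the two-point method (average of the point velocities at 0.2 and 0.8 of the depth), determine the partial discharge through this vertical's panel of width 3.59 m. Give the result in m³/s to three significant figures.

2.43 m³/s

v̄ = (0.434 + 0.275) / 2 = 0.3545 m/s
q = v̄ × d × w = 0.3545 × 1.91 × 3.59 = 2.431 m³/s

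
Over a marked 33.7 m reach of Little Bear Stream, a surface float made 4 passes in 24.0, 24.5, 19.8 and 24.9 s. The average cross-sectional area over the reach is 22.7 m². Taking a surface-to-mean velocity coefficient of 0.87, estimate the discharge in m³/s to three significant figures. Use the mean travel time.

t̄ = (24.0 + 24.5 + 19.8 + 24.9) / 4 = 23.3 s
v_surface = L / t̄ = 33.7 / 23.3 = 1.446 m/s
v_mean = 0.87 × 1.446 = 1.258 m/s
Q = A × v_mean = 22.7 × 1.258 = 28.56 m³/s

28.6 m³/s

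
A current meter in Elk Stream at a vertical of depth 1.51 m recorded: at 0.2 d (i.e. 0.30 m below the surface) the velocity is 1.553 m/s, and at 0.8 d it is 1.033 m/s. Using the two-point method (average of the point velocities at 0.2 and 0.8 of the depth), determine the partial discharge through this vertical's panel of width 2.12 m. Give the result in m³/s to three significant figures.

4.14 m³/s

v̄ = (1.553 + 1.033) / 2 = 1.293 m/s
q = v̄ × d × w = 1.293 × 1.51 × 2.12 = 4.139 m³/s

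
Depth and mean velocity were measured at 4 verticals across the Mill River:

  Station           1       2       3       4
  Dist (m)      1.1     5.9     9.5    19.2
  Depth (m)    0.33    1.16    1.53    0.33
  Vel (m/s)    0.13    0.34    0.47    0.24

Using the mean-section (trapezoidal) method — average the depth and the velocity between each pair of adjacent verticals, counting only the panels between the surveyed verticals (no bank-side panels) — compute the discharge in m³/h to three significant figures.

21600 m³/h

Panel 1-2: Δb = 4.8 m, d̄ = (0.33+1.16)/2 = 0.745, v̄ = (0.13+0.34)/2 = 0.235 → q = 4.8×0.745×0.235 = 0.8404 m³/s
Panel 2-3: Δb = 3.6 m, d̄ = (1.16+1.53)/2 = 1.345, v̄ = (0.34+0.47)/2 = 0.405 → q = 3.6×1.345×0.405 = 1.961 m³/s
Panel 3-4: Δb = 9.7 m, d̄ = (1.53+0.33)/2 = 0.93, v̄ = (0.47+0.24)/2 = 0.355 → q = 9.7×0.93×0.355 = 3.202 m³/s
Q = Σ q = 6.004 m³/s
= 6.004 × 3600 = 21610 m³/h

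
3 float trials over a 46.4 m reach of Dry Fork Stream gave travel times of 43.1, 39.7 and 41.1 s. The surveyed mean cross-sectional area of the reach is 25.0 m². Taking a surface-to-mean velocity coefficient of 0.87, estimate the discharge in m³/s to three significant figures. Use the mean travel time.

24.4 m³/s

t̄ = (43.1 + 39.7 + 41.1) / 3 = 41.3 s
v_surface = L / t̄ = 46.4 / 41.3 = 1.123 m/s
v_mean = 0.87 × 1.123 = 0.9774 m/s
Q = A × v_mean = 25.0 × 0.9774 = 24.44 m³/s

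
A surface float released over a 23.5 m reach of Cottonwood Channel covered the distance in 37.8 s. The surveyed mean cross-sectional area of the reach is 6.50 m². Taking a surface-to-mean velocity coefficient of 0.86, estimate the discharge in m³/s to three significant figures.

v_surface = L / t̄ = 23.5 / 37.8 = 0.6217 m/s
v_mean = 0.86 × 0.6217 = 0.5347 m/s
Q = A × v_mean = 6.50 × 0.5347 = 3.475 m³/s

3.48 m³/s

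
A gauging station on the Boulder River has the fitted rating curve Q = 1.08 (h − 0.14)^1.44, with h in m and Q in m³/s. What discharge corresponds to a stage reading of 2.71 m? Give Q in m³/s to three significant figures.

4.20 m³/s

Q = 1.08 × (2.71 − 0.14)^1.44 = 1.08 × 2.57^1.44 = 4.205 m³/s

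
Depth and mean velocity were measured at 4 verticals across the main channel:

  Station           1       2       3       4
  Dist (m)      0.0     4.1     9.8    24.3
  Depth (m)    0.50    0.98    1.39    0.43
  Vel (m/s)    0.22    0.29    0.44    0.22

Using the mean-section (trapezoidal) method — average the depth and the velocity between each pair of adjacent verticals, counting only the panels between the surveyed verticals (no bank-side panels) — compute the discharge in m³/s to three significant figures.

Panel 1-2: Δb = 4.1 m, d̄ = (0.50+0.98)/2 = 0.74, v̄ = (0.22+0.29)/2 = 0.255 → q = 4.1×0.74×0.255 = 0.7737 m³/s
Panel 2-3: Δb = 5.7 m, d̄ = (0.98+1.39)/2 = 1.185, v̄ = (0.29+0.44)/2 = 0.365 → q = 5.7×1.185×0.365 = 2.465 m³/s
Panel 3-4: Δb = 14.5 m, d̄ = (1.39+0.43)/2 = 0.91, v̄ = (0.44+0.22)/2 = 0.33 → q = 14.5×0.91×0.33 = 4.354 m³/s
Q = Σ q = 7.593 m³/s

7.59 m³/s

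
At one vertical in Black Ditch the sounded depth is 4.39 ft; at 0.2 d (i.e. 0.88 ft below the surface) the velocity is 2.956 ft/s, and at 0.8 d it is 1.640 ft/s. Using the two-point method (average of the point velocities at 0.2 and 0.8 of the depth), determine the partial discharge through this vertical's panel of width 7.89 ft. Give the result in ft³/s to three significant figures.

79.6 ft³/s

v̄ = (2.956 + 1.640) / 2 = 2.298 ft/s
q = v̄ × d × w = 2.298 × 4.39 × 7.89 = 79.60 ft³/s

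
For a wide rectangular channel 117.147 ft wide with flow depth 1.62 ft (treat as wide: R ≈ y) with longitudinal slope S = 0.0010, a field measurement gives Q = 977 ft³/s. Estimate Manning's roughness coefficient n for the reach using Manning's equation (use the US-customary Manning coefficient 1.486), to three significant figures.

0.0126

A = b·y = 117.147 × 1.62 = 189.8 ft²
Wide channel: R ≈ y = 1.62 ft
n = (1.486/Q)·A·R^(2/3)·S^(1/2) = (1.486/977) × 189.8 × 1.379 × 0.03162 = 0.01259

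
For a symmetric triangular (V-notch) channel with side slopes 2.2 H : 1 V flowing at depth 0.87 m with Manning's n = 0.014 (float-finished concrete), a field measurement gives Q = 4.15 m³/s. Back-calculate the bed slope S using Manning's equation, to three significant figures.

0.00419

A = z·y² = 2.2×0.87² = 1.665 m²
P = 2y√(1+z²) = 2×0.87×√(1+2.2²) = 4.205 m
R = A/P = 1.665/4.205 = 0.3960 m
S = (Q·n / (1·A·R^(2/3)))² = (4.15×0.014 / (1×1.665×0.5393))² = 0.004186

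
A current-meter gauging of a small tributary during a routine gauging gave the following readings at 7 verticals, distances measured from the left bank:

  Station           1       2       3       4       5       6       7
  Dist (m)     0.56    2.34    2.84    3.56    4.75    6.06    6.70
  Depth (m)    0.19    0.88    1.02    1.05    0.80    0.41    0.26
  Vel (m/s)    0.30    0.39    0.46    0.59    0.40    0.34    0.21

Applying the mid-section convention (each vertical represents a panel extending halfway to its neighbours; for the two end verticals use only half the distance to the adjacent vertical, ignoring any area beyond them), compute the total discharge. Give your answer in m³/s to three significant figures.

1.87 m³/s

w_1 = (2.34 − 0.56)/2 = 0.89 m; q_1 = 0.30 × 0.19 × 0.89 = 0.05073 m³/s
w_2 = (2.84 − 0.56)/2 = 1.14 m; q_2 = 0.39 × 0.88 × 1.14 = 0.3912 m³/s
w_3 = (3.56 − 2.34)/2 = 0.61 m; q_3 = 0.46 × 1.02 × 0.61 = 0.2862 m³/s
w_4 = (4.75 − 2.84)/2 = 0.955 m; q_4 = 0.59 × 1.05 × 0.955 = 0.5916 m³/s
w_5 = (6.06 − 3.56)/2 = 1.25 m; q_5 = 0.40 × 0.80 × 1.25 = 0.4000 m³/s
w_6 = (6.70 − 4.75)/2 = 0.975 m; q_6 = 0.34 × 0.41 × 0.975 = 0.1359 m³/s
w_7 = (6.70 − 6.06)/2 = 0.32 m; q_7 = 0.21 × 0.26 × 0.32 = 0.01747 m³/s
Q = Σ qᵢ = 1.873 m³/s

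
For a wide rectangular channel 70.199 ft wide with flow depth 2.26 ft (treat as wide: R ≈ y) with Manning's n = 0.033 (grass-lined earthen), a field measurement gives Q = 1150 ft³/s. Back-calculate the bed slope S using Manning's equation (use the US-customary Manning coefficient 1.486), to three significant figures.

A = b·y = 70.199 × 2.26 = 158.6 ft²
Wide channel: R ≈ y = 2.26 ft
S = (Q·n / (1.486·A·R^(2/3)))² = (1150×0.033 / (1.486×158.6×1.722))² = 0.008737

0.00874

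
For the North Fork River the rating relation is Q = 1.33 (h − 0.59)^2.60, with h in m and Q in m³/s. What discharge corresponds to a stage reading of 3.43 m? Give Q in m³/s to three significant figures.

Q = 1.33 × (3.43 − 0.59)^2.60 = 1.33 × 2.84^2.60 = 20.07 m³/s

20.1 m³/s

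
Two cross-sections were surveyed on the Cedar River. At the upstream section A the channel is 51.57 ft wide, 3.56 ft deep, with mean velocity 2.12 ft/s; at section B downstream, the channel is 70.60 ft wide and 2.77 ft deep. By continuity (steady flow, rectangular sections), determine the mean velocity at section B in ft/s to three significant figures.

Q = A₁V₁ = (51.57×3.56) × 2.12 = 389.2 ft³/s
A₂ = 70.60 × 2.77 = 195.6 ft²
V₂ = Q/A₂ = 389.2/195.6 = 1.990 ft/s

1.99 ft/s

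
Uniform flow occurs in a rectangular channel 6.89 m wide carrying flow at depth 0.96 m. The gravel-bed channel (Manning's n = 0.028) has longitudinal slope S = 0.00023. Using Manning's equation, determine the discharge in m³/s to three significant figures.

A = b·y = 6.89 × 0.96 = 6.614 m²
P = b + 2y = 6.89 + 2×0.96 = 8.810 m
R = A/P = 6.614/8.810 = 0.7508 m
Q = (1/n)·A·R^(2/3)·S^(1/2) = (1/0.028) × 6.614 × 0.7508^(2/3) × 0.00023^(1/2) = 2.959 m³/s

2.96 m³/s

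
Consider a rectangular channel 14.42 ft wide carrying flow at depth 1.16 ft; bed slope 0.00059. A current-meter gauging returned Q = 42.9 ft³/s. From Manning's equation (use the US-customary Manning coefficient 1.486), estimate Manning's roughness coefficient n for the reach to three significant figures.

A = b·y = 14.42 × 1.16 = 16.73 ft²
P = b + 2y = 14.42 + 2×1.16 = 16.74 ft
R = A/P = 16.73/16.74 = 0.9992 ft
n = (1.486/Q)·A·R^(2/3)·S^(1/2) = (1.486/42.9) × 16.73 × 0.9995 × 0.02429 = 0.01407

0.0141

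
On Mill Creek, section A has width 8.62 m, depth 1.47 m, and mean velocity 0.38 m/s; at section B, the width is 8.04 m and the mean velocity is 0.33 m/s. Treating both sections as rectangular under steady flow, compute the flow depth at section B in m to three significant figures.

Q = A₁V₁ = (8.62×1.47) × 0.38 = 4.815 m³/s
d₂ = Q/(b₂ V₂) = 4.815/(8.04×0.33) = 1.815 m

1.81 m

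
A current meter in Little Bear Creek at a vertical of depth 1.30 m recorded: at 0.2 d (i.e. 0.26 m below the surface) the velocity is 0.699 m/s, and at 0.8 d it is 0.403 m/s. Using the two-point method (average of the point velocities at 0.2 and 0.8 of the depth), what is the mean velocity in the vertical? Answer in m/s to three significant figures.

v̄ = (0.699 + 0.403) / 2 = 0.5510 m/s

0.551 m/s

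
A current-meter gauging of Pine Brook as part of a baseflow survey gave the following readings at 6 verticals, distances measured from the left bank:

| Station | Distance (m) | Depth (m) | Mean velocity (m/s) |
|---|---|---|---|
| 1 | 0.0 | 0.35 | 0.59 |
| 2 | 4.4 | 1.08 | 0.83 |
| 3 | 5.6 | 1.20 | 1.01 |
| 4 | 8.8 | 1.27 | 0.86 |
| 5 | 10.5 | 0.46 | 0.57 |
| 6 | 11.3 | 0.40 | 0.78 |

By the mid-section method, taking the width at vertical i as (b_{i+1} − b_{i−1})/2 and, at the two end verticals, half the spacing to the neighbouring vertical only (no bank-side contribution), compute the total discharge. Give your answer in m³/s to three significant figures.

8.76 m³/s

w_1 = (4.4 − 0.0)/2 = 2.2 m; q_1 = 0.59 × 0.35 × 2.2 = 0.4543 m³/s
w_2 = (5.6 − 0.0)/2 = 2.8 m; q_2 = 0.83 × 1.08 × 2.8 = 2.510 m³/s
w_3 = (8.8 − 4.4)/2 = 2.2 m; q_3 = 1.01 × 1.20 × 2.2 = 2.666 m³/s
w_4 = (10.5 − 5.6)/2 = 2.45 m; q_4 = 0.86 × 1.27 × 2.45 = 2.676 m³/s
w_5 = (11.3 − 8.8)/2 = 1.25 m; q_5 = 0.57 × 0.46 × 1.25 = 0.3278 m³/s
w_6 = (11.3 − 10.5)/2 = 0.4 m; q_6 = 0.78 × 0.40 × 0.4 = 0.1248 m³/s
Q = Σ qᵢ = 8.759 m³/s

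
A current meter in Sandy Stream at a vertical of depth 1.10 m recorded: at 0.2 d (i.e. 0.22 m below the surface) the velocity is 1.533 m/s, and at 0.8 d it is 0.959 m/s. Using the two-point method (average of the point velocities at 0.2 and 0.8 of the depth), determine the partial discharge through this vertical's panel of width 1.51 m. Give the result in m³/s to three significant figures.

2.07 m³/s

v̄ = (1.533 + 0.959) / 2 = 1.246 m/s
q = v̄ × d × w = 1.246 × 1.10 × 1.51 = 2.070 m³/s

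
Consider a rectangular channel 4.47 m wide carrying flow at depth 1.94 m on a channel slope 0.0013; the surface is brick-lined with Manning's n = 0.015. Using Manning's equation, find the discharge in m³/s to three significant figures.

A = b·y = 4.47 × 1.94 = 8.672 m²
P = b + 2y = 4.47 + 2×1.94 = 8.350 m
R = A/P = 8.672/8.350 = 1.039 m
Q = (1/n)·A·R^(2/3)·S^(1/2) = (1/0.015) × 8.672 × 1.039^(2/3) × 0.0013^(1/2) = 21.38 m³/s

21.4 m³/s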